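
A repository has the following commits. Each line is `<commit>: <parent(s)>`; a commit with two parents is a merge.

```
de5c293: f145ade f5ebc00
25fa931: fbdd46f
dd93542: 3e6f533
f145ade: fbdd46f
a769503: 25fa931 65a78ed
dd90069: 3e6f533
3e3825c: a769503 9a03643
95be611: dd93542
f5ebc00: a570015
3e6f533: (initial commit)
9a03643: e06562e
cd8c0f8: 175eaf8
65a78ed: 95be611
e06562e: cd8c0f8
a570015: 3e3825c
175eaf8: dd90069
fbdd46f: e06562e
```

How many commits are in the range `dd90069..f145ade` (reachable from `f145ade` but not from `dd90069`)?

Reachable from f145ade: {175eaf8, 3e6f533, cd8c0f8, dd90069, e06562e, f145ade, fbdd46f}.
Reachable from dd90069: {3e6f533, dd90069}.
In f145ade's history but not dd90069's: {175eaf8, cd8c0f8, e06562e, f145ade, fbdd46f} — 5 commits.

5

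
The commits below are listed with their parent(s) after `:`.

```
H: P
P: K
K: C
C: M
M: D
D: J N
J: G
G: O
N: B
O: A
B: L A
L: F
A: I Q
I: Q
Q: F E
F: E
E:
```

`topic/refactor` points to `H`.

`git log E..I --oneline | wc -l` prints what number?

Reachable from I: {E, F, I, Q}.
Reachable from E: {E}.
In I's history but not E's: {F, I, Q} — 3 commits.

3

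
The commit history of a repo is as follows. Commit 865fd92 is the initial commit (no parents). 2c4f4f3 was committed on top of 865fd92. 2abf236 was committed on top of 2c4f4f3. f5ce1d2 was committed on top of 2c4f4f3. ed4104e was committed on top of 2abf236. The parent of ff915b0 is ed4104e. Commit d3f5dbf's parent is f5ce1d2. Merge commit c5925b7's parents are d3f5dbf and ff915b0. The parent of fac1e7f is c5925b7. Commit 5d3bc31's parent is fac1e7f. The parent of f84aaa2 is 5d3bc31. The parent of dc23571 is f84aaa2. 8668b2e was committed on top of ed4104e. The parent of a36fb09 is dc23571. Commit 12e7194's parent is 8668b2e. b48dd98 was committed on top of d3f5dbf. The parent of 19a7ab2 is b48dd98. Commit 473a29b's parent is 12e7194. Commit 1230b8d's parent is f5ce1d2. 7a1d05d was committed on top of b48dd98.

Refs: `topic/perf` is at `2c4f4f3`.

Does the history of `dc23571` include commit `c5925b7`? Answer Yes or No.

Yes

Ancestors of dc23571 (commits reachable by following parents): {2abf236, 2c4f4f3, 5d3bc31, 865fd92, c5925b7, d3f5dbf, dc23571, ed4104e, f5ce1d2, f84aaa2, fac1e7f, ff915b0}.
c5925b7 is in that set, so it is an ancestor of dc23571.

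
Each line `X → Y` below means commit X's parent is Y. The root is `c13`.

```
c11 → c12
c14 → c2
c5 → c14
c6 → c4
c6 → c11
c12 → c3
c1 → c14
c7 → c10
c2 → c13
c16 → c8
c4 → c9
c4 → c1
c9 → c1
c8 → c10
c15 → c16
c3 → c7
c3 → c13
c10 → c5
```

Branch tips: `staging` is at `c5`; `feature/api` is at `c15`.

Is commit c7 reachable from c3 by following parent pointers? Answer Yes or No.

Yes

Ancestors of c3 (commits reachable by following parents): {c10, c13, c14, c2, c3, c5, c7}.
c7 is in that set, so it is an ancestor of c3.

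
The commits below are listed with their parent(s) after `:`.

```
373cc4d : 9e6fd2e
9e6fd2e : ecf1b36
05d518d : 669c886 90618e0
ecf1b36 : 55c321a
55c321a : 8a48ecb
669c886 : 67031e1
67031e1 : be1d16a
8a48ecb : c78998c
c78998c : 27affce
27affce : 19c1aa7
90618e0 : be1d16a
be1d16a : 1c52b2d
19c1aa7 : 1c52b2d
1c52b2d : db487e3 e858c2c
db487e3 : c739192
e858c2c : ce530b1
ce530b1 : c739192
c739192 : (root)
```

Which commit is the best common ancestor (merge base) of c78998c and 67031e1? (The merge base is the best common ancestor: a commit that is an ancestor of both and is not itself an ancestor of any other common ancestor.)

1c52b2d

Ancestors of c78998c: {19c1aa7, 1c52b2d, 27affce, c739192, c78998c, ce530b1, db487e3, e858c2c}.
Ancestors of 67031e1: {1c52b2d, 67031e1, be1d16a, c739192, ce530b1, db487e3, e858c2c}.
Common ancestors: {1c52b2d, c739192, ce530b1, db487e3, e858c2c}.
Among these, 1c52b2d is not an ancestor of any other common ancestor — it is the merge base.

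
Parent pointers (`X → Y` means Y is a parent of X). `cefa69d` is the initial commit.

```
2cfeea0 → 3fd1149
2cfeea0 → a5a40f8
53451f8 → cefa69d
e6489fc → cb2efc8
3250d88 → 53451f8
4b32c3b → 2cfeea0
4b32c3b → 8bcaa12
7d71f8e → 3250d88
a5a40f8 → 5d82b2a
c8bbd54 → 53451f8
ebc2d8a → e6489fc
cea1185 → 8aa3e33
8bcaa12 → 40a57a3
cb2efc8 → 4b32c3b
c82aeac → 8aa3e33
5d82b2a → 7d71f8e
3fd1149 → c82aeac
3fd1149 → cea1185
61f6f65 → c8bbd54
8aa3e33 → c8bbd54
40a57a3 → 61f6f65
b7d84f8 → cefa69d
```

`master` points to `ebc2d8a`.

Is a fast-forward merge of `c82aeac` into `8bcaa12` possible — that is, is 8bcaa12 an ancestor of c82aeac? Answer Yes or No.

A fast-forward from 8bcaa12 to c82aeac is possible iff 8bcaa12 is an ancestor of c82aeac.
Ancestors of c82aeac: {53451f8, 8aa3e33, c82aeac, c8bbd54, cefa69d}.
8bcaa12 is not among them, so fast-forward is not possible.

No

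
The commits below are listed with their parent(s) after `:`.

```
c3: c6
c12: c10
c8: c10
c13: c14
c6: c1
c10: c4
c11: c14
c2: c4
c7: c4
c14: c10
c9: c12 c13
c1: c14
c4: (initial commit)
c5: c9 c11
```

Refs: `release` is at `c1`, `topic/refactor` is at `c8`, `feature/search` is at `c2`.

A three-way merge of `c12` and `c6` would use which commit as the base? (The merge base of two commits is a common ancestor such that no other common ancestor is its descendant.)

Ancestors of c12: {c10, c12, c4}.
Ancestors of c6: {c1, c10, c14, c4, c6}.
Common ancestors: {c10, c4}.
Among these, c10 is not an ancestor of any other common ancestor — it is the merge base.

c10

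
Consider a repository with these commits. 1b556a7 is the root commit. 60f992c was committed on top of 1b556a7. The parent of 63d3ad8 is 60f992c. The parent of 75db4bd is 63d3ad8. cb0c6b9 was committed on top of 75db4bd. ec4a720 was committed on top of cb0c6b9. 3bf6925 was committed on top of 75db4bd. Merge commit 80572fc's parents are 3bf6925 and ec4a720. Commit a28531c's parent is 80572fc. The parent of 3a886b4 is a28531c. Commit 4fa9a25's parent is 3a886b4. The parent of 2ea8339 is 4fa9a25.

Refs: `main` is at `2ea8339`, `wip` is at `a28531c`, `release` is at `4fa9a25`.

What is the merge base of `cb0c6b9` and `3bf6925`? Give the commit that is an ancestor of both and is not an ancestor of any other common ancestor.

Ancestors of cb0c6b9: {1b556a7, 60f992c, 63d3ad8, 75db4bd, cb0c6b9}.
Ancestors of 3bf6925: {1b556a7, 3bf6925, 60f992c, 63d3ad8, 75db4bd}.
Common ancestors: {1b556a7, 60f992c, 63d3ad8, 75db4bd}.
Among these, 75db4bd is not an ancestor of any other common ancestor — it is the merge base.

75db4bd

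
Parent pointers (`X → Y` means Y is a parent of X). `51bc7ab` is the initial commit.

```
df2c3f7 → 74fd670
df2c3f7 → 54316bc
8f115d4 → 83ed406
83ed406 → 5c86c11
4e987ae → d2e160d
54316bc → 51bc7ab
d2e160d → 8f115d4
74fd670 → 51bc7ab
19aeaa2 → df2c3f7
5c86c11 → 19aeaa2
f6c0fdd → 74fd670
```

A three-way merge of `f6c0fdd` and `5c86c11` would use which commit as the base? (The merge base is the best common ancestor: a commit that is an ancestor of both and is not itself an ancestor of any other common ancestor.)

Ancestors of f6c0fdd: {51bc7ab, 74fd670, f6c0fdd}.
Ancestors of 5c86c11: {19aeaa2, 51bc7ab, 54316bc, 5c86c11, 74fd670, df2c3f7}.
Common ancestors: {51bc7ab, 74fd670}.
Among these, 74fd670 is not an ancestor of any other common ancestor — it is the merge base.

74fd670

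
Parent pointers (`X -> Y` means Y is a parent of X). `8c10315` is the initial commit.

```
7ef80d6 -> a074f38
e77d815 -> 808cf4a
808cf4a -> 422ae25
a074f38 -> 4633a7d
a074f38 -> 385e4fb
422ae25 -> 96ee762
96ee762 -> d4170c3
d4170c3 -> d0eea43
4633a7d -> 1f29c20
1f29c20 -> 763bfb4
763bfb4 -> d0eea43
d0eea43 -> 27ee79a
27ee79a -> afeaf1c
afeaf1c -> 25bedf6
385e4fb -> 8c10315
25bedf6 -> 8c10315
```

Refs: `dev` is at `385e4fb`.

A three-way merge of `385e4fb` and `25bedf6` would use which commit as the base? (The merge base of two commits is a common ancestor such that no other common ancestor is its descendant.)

Ancestors of 385e4fb: {385e4fb, 8c10315}.
Ancestors of 25bedf6: {25bedf6, 8c10315}.
Common ancestors: {8c10315}.
The only common ancestor is 8c10315, so it is the merge base.

8c10315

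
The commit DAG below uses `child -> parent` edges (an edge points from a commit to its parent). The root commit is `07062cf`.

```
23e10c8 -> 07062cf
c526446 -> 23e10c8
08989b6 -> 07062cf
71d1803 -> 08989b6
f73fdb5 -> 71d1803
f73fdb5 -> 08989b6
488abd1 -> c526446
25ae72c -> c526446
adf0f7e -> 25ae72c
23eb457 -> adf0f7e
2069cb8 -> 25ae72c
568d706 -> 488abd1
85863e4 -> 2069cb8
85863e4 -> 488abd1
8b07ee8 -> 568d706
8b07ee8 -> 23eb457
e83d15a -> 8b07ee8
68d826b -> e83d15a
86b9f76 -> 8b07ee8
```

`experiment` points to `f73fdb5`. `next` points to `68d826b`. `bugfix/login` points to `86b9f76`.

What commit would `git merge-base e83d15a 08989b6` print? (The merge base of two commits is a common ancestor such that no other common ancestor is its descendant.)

07062cf

Ancestors of e83d15a: {07062cf, 23e10c8, 23eb457, 25ae72c, 488abd1, 568d706, 8b07ee8, adf0f7e, c526446, e83d15a}.
Ancestors of 08989b6: {07062cf, 08989b6}.
Common ancestors: {07062cf}.
The only common ancestor is 07062cf, so it is the merge base.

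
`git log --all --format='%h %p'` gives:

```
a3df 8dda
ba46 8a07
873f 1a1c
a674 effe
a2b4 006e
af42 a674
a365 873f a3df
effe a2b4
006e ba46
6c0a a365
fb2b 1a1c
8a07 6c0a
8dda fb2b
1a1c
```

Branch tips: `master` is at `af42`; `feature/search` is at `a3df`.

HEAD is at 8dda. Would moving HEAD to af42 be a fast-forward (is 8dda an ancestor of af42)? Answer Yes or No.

A fast-forward from 8dda to af42 is possible iff 8dda is an ancestor of af42.
Ancestors of af42: {006e, 1a1c, 6c0a, 873f, 8a07, 8dda, a2b4, a365, a3df, a674, af42, ba46, effe, fb2b}.
8dda is among them, so fast-forward is possible.

Yes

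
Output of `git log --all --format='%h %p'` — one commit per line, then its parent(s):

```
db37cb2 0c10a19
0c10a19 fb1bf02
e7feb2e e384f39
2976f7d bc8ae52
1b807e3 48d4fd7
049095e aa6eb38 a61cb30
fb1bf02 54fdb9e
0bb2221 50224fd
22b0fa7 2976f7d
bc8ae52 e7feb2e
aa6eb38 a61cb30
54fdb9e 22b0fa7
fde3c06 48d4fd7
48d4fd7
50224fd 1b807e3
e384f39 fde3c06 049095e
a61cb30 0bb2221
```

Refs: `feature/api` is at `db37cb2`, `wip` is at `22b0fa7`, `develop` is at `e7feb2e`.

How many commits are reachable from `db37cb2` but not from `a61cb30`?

12

Reachable from db37cb2: {049095e, 0bb2221, 0c10a19, 1b807e3, 22b0fa7, 2976f7d, 48d4fd7, 50224fd, 54fdb9e, a61cb30, aa6eb38, bc8ae52, db37cb2, e384f39, e7feb2e, fb1bf02, fde3c06}.
Reachable from a61cb30: {0bb2221, 1b807e3, 48d4fd7, 50224fd, a61cb30}.
In db37cb2's history but not a61cb30's: {049095e, 0c10a19, 22b0fa7, 2976f7d, 54fdb9e, aa6eb38, bc8ae52, db37cb2, e384f39, e7feb2e, fb1bf02, fde3c06} — 12 commits.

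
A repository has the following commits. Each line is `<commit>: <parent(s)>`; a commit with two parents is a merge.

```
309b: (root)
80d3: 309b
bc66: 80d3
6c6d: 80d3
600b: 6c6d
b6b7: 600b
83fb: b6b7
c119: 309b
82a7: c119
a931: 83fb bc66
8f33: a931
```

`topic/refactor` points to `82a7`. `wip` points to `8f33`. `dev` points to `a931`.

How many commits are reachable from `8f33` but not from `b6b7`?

4

Reachable from 8f33: {309b, 600b, 6c6d, 80d3, 83fb, 8f33, a931, b6b7, bc66}.
Reachable from b6b7: {309b, 600b, 6c6d, 80d3, b6b7}.
In 8f33's history but not b6b7's: {83fb, 8f33, a931, bc66} — 4 commits.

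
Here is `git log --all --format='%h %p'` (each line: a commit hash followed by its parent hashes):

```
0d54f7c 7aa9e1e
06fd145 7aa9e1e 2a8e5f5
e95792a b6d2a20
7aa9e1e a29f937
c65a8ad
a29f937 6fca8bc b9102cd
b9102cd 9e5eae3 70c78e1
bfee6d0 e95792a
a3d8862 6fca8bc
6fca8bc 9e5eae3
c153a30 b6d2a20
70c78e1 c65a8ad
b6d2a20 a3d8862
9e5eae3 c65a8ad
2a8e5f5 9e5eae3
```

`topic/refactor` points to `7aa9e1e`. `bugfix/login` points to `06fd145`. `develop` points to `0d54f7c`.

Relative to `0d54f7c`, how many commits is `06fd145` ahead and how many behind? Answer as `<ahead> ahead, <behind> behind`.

Reachable from 06fd145: {06fd145, 2a8e5f5, 6fca8bc, 70c78e1, 7aa9e1e, 9e5eae3, a29f937, b9102cd, c65a8ad}.
Reachable from 0d54f7c: {0d54f7c, 6fca8bc, 70c78e1, 7aa9e1e, 9e5eae3, a29f937, b9102cd, c65a8ad}.
Only in 06fd145's history (ahead): {06fd145, 2a8e5f5} — 2.
Only in 0d54f7c's history (behind): {0d54f7c} — 1.

2 ahead, 1 behind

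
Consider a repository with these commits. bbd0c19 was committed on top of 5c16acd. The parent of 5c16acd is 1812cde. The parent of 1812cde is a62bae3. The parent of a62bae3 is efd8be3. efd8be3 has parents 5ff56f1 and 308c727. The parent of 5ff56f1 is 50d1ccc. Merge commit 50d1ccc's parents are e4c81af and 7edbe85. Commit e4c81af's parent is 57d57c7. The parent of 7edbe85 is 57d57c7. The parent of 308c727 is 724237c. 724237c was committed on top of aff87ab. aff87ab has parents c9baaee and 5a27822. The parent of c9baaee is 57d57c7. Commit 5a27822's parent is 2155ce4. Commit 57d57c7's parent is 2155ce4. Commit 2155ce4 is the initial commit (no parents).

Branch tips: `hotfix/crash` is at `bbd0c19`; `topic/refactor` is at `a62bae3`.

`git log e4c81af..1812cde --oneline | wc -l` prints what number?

11

Reachable from 1812cde: {1812cde, 2155ce4, 308c727, 50d1ccc, 57d57c7, 5a27822, 5ff56f1, 724237c, 7edbe85, a62bae3, aff87ab, c9baaee, e4c81af, efd8be3}.
Reachable from e4c81af: {2155ce4, 57d57c7, e4c81af}.
In 1812cde's history but not e4c81af's: {1812cde, 308c727, 50d1ccc, 5a27822, 5ff56f1, 724237c, 7edbe85, a62bae3, aff87ab, c9baaee, efd8be3} — 11 commits.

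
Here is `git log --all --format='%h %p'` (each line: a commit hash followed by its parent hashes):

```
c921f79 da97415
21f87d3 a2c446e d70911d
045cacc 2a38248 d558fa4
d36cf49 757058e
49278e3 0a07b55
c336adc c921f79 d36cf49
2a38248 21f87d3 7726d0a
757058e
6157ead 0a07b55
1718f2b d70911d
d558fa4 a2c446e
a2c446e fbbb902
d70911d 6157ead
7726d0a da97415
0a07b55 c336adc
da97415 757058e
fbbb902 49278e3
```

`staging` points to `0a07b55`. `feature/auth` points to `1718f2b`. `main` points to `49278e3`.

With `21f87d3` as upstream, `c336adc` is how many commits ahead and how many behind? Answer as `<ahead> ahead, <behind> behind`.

0 ahead, 7 behind

Reachable from c336adc: {757058e, c336adc, c921f79, d36cf49, da97415}.
Reachable from 21f87d3: {0a07b55, 21f87d3, 49278e3, 6157ead, 757058e, a2c446e, c336adc, c921f79, d36cf49, d70911d, da97415, fbbb902}.
Only in c336adc's history (ahead): {} — 0.
Only in 21f87d3's history (behind): {0a07b55, 21f87d3, 49278e3, 6157ead, a2c446e, d70911d, fbbb902} — 7.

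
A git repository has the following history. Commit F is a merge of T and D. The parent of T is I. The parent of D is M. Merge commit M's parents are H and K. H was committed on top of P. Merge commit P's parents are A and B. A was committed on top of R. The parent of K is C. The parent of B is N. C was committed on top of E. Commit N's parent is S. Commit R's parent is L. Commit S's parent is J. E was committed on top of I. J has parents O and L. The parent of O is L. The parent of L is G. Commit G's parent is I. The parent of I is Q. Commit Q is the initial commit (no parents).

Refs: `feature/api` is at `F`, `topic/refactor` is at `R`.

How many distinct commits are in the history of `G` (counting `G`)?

3

Walking parent pointers from G: reachable set = {G, I, Q}.
That is 3 commits.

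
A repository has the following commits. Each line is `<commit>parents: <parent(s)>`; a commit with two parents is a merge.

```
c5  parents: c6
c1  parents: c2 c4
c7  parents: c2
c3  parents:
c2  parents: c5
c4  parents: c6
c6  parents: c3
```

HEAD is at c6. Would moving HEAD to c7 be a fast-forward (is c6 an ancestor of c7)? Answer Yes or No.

Yes

A fast-forward from c6 to c7 is possible iff c6 is an ancestor of c7.
Ancestors of c7: {c2, c3, c5, c6, c7}.
c6 is among them, so fast-forward is possible.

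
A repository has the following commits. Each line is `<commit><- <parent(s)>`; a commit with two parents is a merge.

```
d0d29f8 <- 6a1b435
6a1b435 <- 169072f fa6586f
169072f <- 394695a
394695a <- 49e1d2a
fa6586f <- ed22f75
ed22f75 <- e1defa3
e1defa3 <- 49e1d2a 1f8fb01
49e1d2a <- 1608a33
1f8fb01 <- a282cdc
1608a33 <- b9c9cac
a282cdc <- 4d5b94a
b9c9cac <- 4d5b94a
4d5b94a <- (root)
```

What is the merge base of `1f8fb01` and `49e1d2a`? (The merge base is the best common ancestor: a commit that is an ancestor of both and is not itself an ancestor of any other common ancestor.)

Ancestors of 1f8fb01: {1f8fb01, 4d5b94a, a282cdc}.
Ancestors of 49e1d2a: {1608a33, 49e1d2a, 4d5b94a, b9c9cac}.
Common ancestors: {4d5b94a}.
The only common ancestor is 4d5b94a, so it is the merge base.

4d5b94a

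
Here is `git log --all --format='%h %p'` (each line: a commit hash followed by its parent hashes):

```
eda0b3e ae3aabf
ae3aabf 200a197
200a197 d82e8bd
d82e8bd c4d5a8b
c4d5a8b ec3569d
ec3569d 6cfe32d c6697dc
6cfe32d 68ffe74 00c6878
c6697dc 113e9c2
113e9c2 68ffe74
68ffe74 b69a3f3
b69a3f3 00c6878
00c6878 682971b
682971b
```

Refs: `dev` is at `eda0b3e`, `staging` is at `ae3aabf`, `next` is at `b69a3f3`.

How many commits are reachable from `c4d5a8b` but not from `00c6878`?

7

Reachable from c4d5a8b: {00c6878, 113e9c2, 682971b, 68ffe74, 6cfe32d, b69a3f3, c4d5a8b, c6697dc, ec3569d}.
Reachable from 00c6878: {00c6878, 682971b}.
In c4d5a8b's history but not 00c6878's: {113e9c2, 68ffe74, 6cfe32d, b69a3f3, c4d5a8b, c6697dc, ec3569d} — 7 commits.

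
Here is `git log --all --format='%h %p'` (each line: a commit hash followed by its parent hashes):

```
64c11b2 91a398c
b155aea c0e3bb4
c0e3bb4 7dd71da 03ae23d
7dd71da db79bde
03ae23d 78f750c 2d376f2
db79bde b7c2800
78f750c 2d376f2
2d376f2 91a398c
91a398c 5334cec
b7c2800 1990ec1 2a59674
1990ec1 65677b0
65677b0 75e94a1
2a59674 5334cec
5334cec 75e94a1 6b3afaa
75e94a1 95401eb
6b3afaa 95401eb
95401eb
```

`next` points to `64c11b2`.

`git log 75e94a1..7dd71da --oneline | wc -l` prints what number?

8

Reachable from 7dd71da: {1990ec1, 2a59674, 5334cec, 65677b0, 6b3afaa, 75e94a1, 7dd71da, 95401eb, b7c2800, db79bde}.
Reachable from 75e94a1: {75e94a1, 95401eb}.
In 7dd71da's history but not 75e94a1's: {1990ec1, 2a59674, 5334cec, 65677b0, 6b3afaa, 7dd71da, b7c2800, db79bde} — 8 commits.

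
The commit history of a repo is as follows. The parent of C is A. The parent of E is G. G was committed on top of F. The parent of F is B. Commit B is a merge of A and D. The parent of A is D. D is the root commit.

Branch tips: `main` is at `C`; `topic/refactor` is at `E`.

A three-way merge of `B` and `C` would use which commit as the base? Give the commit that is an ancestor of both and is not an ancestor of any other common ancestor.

Ancestors of B: {A, B, D}.
Ancestors of C: {A, C, D}.
Common ancestors: {A, D}.
Among these, A is not an ancestor of any other common ancestor — it is the merge base.

A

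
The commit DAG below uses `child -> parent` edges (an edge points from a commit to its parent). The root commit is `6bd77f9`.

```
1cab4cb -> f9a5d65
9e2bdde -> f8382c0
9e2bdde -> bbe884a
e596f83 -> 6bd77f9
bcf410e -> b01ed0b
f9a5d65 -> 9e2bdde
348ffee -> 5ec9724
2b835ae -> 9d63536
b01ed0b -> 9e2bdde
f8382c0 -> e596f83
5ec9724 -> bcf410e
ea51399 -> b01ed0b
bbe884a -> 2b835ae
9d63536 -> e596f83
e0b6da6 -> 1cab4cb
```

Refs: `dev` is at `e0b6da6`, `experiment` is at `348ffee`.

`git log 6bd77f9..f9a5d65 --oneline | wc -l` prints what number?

7

Reachable from f9a5d65: {2b835ae, 6bd77f9, 9d63536, 9e2bdde, bbe884a, e596f83, f8382c0, f9a5d65}.
Reachable from 6bd77f9: {6bd77f9}.
In f9a5d65's history but not 6bd77f9's: {2b835ae, 9d63536, 9e2bdde, bbe884a, e596f83, f8382c0, f9a5d65} — 7 commits.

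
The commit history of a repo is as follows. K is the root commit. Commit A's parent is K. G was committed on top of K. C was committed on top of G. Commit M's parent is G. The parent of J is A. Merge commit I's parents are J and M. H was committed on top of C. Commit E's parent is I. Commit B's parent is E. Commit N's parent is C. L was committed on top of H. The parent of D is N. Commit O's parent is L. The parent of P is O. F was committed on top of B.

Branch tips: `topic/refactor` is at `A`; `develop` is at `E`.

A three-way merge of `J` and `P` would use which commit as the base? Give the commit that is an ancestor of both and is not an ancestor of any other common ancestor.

Ancestors of J: {A, J, K}.
Ancestors of P: {C, G, H, K, L, O, P}.
Common ancestors: {K}.
The only common ancestor is K, so it is the merge base.

K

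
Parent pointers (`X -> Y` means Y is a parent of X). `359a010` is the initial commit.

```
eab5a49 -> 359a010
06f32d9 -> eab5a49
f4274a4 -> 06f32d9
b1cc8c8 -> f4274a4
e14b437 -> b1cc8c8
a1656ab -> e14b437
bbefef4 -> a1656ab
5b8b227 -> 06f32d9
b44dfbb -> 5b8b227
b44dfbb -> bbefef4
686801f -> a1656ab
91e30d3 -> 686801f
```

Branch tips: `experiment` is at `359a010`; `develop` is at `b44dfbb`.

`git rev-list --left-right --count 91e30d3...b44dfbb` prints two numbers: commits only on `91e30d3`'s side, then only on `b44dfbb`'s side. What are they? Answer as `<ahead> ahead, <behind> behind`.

2 ahead, 3 behind

Reachable from 91e30d3: {06f32d9, 359a010, 686801f, 91e30d3, a1656ab, b1cc8c8, e14b437, eab5a49, f4274a4}.
Reachable from b44dfbb: {06f32d9, 359a010, 5b8b227, a1656ab, b1cc8c8, b44dfbb, bbefef4, e14b437, eab5a49, f4274a4}.
Only in 91e30d3's history (ahead): {686801f, 91e30d3} — 2.
Only in b44dfbb's history (behind): {5b8b227, b44dfbb, bbefef4} — 3.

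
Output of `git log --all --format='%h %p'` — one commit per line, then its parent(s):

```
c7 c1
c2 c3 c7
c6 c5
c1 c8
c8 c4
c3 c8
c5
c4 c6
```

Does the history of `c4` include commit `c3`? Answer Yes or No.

Ancestors of c4: {c4, c5, c6}.
c3 is not in that set, so it is not an ancestor of c4.

No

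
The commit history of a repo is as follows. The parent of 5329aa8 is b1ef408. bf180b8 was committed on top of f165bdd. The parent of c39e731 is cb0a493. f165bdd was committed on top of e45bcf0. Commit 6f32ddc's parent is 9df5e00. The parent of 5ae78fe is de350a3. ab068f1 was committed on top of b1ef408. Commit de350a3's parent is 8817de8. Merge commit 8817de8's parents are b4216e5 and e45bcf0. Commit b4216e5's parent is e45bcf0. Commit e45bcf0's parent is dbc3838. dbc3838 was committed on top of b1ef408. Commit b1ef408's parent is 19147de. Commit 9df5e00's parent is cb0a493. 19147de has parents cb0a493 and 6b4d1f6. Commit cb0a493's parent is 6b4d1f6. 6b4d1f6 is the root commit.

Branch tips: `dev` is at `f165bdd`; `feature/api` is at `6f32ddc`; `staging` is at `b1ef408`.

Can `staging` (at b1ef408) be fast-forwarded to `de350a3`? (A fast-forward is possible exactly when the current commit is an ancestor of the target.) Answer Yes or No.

A fast-forward from b1ef408 to de350a3 is possible iff b1ef408 is an ancestor of de350a3.
Ancestors of de350a3: {19147de, 6b4d1f6, 8817de8, b1ef408, b4216e5, cb0a493, dbc3838, de350a3, e45bcf0}.
b1ef408 is among them, so fast-forward is possible.

Yes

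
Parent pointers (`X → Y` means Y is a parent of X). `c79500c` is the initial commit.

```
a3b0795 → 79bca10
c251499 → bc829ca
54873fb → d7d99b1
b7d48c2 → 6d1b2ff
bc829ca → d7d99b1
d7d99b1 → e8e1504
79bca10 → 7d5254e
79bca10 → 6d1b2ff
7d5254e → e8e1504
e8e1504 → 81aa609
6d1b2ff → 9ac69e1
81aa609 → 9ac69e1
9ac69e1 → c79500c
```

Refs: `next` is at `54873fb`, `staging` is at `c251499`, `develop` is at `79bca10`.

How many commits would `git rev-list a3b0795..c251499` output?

Reachable from c251499: {81aa609, 9ac69e1, bc829ca, c251499, c79500c, d7d99b1, e8e1504}.
Reachable from a3b0795: {6d1b2ff, 79bca10, 7d5254e, 81aa609, 9ac69e1, a3b0795, c79500c, e8e1504}.
In c251499's history but not a3b0795's: {bc829ca, c251499, d7d99b1} — 3 commits.

3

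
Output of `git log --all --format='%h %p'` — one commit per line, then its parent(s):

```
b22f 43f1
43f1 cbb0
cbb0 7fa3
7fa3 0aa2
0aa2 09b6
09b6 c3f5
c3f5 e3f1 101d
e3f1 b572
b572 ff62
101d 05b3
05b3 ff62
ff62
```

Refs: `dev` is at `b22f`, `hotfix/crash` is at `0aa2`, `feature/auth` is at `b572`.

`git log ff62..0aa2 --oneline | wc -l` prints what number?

Reachable from 0aa2: {05b3, 09b6, 0aa2, 101d, b572, c3f5, e3f1, ff62}.
Reachable from ff62: {ff62}.
In 0aa2's history but not ff62's: {05b3, 09b6, 0aa2, 101d, b572, c3f5, e3f1} — 7 commits.

7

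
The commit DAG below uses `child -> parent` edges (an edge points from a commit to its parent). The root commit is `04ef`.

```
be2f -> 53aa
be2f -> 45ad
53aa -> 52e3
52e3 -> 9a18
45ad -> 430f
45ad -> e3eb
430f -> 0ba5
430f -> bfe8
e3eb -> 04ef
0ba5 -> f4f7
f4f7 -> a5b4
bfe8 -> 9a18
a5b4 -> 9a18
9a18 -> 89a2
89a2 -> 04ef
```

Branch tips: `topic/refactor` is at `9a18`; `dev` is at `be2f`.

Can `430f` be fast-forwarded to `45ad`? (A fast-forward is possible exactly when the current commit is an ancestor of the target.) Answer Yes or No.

A fast-forward from 430f to 45ad is possible iff 430f is an ancestor of 45ad.
Ancestors of 45ad: {04ef, 0ba5, 430f, 45ad, 89a2, 9a18, a5b4, bfe8, e3eb, f4f7}.
430f is among them, so fast-forward is possible.

Yes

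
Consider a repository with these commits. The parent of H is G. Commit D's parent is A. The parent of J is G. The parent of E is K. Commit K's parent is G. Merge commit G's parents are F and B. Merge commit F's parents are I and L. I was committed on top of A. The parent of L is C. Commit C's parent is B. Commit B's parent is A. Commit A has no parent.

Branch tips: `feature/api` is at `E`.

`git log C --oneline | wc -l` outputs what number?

Walking parent pointers from C: reachable set = {A, B, C}.
That is 3 commits.

3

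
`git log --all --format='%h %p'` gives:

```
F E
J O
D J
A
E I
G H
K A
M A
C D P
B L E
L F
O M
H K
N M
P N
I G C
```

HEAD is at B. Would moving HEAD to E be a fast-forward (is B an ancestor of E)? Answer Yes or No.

A fast-forward from B to E is possible iff B is an ancestor of E.
Ancestors of E: {A, C, D, E, G, H, I, J, K, M, N, O, P}.
B is not among them, so fast-forward is not possible.

No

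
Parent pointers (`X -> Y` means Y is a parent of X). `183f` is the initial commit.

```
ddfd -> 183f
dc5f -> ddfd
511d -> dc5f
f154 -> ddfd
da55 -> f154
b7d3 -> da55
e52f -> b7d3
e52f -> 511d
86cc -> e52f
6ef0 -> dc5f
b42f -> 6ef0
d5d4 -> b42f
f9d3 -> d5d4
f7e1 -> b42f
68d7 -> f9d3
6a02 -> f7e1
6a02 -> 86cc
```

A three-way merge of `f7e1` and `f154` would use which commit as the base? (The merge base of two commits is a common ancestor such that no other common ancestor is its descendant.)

ddfd

Ancestors of f7e1: {183f, 6ef0, b42f, dc5f, ddfd, f7e1}.
Ancestors of f154: {183f, ddfd, f154}.
Common ancestors: {183f, ddfd}.
Among these, ddfd is not an ancestor of any other common ancestor — it is the merge base.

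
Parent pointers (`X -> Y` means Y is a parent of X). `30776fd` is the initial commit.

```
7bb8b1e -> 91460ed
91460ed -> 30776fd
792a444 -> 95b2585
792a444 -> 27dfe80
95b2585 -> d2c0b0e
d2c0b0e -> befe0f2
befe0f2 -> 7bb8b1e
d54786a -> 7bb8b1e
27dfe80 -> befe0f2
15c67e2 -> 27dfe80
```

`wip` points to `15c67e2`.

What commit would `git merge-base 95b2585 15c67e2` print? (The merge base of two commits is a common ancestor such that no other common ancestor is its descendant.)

befe0f2

Ancestors of 95b2585: {30776fd, 7bb8b1e, 91460ed, 95b2585, befe0f2, d2c0b0e}.
Ancestors of 15c67e2: {15c67e2, 27dfe80, 30776fd, 7bb8b1e, 91460ed, befe0f2}.
Common ancestors: {30776fd, 7bb8b1e, 91460ed, befe0f2}.
Among these, befe0f2 is not an ancestor of any other common ancestor — it is the merge base.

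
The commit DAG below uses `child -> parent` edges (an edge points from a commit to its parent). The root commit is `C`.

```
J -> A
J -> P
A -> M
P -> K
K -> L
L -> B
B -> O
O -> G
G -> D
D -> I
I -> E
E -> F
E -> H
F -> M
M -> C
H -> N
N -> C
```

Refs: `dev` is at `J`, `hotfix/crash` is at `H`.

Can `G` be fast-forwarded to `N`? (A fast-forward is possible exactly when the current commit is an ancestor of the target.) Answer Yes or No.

A fast-forward from G to N is possible iff G is an ancestor of N.
Ancestors of N: {C, N}.
G is not among them, so fast-forward is not possible.

No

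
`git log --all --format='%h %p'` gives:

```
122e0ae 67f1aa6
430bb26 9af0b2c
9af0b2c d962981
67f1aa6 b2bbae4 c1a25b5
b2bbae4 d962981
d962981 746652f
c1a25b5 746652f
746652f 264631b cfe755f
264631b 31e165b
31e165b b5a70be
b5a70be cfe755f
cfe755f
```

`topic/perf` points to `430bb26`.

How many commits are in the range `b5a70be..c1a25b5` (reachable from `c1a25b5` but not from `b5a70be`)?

4

Reachable from c1a25b5: {264631b, 31e165b, 746652f, b5a70be, c1a25b5, cfe755f}.
Reachable from b5a70be: {b5a70be, cfe755f}.
In c1a25b5's history but not b5a70be's: {264631b, 31e165b, 746652f, c1a25b5} — 4 commits.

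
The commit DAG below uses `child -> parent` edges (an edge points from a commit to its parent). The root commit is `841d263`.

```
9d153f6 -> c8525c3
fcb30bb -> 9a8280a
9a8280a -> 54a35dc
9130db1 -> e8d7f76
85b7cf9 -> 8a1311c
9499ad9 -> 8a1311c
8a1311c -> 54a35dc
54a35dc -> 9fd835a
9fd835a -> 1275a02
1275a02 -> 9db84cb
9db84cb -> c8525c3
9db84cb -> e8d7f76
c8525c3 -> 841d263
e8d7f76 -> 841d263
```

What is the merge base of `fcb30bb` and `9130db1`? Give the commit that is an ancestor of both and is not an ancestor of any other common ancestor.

Ancestors of fcb30bb: {1275a02, 54a35dc, 841d263, 9a8280a, 9db84cb, 9fd835a, c8525c3, e8d7f76, fcb30bb}.
Ancestors of 9130db1: {841d263, 9130db1, e8d7f76}.
Common ancestors: {841d263, e8d7f76}.
Among these, e8d7f76 is not an ancestor of any other common ancestor — it is the merge base.

e8d7f76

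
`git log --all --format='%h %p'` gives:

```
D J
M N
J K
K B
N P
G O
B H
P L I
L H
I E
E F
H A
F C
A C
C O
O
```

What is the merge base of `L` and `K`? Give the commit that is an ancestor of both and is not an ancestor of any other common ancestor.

Ancestors of L: {A, C, H, L, O}.
Ancestors of K: {A, B, C, H, K, O}.
Common ancestors: {A, C, H, O}.
Among these, H is not an ancestor of any other common ancestor — it is the merge base.

H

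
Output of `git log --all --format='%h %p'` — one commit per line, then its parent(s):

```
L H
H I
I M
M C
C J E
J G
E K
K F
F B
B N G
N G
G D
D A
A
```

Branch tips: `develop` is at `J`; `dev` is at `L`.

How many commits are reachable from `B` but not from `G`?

Reachable from B: {A, B, D, G, N}.
Reachable from G: {A, D, G}.
In B's history but not G's: {B, N} — 2 commits.

2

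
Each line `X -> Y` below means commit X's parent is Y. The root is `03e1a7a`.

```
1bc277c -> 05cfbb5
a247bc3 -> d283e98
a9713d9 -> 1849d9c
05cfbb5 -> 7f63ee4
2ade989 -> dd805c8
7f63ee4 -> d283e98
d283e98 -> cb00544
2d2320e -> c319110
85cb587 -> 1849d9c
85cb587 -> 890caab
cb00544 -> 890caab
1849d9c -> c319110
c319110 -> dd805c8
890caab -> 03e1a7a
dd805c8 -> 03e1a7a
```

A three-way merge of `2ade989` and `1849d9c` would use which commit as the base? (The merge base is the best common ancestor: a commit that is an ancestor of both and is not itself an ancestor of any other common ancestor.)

dd805c8

Ancestors of 2ade989: {03e1a7a, 2ade989, dd805c8}.
Ancestors of 1849d9c: {03e1a7a, 1849d9c, c319110, dd805c8}.
Common ancestors: {03e1a7a, dd805c8}.
Among these, dd805c8 is not an ancestor of any other common ancestor — it is the merge base.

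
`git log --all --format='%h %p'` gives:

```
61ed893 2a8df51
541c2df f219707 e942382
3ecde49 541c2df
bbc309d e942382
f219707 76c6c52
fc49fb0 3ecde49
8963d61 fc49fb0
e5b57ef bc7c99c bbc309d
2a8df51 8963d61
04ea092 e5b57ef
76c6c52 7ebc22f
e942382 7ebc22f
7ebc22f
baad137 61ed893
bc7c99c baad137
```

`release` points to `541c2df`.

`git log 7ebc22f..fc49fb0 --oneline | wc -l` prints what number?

6

Reachable from fc49fb0: {3ecde49, 541c2df, 76c6c52, 7ebc22f, e942382, f219707, fc49fb0}.
Reachable from 7ebc22f: {7ebc22f}.
In fc49fb0's history but not 7ebc22f's: {3ecde49, 541c2df, 76c6c52, e942382, f219707, fc49fb0} — 6 commits.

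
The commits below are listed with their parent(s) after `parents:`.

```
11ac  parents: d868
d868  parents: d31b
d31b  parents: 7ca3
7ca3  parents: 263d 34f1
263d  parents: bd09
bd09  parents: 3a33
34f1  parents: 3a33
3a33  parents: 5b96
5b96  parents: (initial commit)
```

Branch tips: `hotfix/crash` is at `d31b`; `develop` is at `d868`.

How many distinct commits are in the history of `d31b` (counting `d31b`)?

7

Walking parent pointers from d31b: reachable set = {263d, 34f1, 3a33, 5b96, 7ca3, bd09, d31b}.
That is 7 commits.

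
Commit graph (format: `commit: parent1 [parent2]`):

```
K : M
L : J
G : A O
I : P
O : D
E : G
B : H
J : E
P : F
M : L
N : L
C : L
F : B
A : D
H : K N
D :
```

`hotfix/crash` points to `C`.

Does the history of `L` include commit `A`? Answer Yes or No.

Ancestors of L (commits reachable by following parents): {A, D, E, G, J, L, O}.
A is in that set, so it is an ancestor of L.

Yes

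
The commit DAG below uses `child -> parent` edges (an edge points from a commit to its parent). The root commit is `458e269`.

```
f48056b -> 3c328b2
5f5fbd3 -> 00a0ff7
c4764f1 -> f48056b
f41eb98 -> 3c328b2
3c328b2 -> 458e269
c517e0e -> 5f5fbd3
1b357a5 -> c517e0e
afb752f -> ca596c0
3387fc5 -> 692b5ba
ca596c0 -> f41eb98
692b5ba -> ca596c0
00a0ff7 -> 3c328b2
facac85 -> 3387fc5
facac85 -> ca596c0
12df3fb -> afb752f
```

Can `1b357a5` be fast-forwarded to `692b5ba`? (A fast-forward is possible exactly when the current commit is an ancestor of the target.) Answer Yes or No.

No

A fast-forward from 1b357a5 to 692b5ba is possible iff 1b357a5 is an ancestor of 692b5ba.
Ancestors of 692b5ba: {3c328b2, 458e269, 692b5ba, ca596c0, f41eb98}.
1b357a5 is not among them, so fast-forward is not possible.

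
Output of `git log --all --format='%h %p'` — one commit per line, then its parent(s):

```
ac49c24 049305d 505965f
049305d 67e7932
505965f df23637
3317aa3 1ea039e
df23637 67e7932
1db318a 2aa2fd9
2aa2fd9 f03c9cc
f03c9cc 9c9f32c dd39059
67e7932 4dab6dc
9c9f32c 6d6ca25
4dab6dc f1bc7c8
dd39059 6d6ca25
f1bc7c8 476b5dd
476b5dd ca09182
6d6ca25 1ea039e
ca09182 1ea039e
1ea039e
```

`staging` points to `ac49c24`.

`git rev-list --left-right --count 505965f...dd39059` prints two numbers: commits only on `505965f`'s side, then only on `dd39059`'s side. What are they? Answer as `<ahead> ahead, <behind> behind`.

Reachable from 505965f: {1ea039e, 476b5dd, 4dab6dc, 505965f, 67e7932, ca09182, df23637, f1bc7c8}.
Reachable from dd39059: {1ea039e, 6d6ca25, dd39059}.
Only in 505965f's history (ahead): {476b5dd, 4dab6dc, 505965f, 67e7932, ca09182, df23637, f1bc7c8} — 7.
Only in dd39059's history (behind): {6d6ca25, dd39059} — 2.

7 ahead, 2 behind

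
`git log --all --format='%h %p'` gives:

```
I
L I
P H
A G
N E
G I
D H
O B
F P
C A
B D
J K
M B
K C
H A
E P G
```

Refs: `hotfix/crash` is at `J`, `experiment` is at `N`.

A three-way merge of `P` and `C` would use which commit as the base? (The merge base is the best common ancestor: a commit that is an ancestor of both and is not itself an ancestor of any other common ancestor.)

Ancestors of P: {A, G, H, I, P}.
Ancestors of C: {A, C, G, I}.
Common ancestors: {A, G, I}.
Among these, A is not an ancestor of any other common ancestor — it is the merge base.

A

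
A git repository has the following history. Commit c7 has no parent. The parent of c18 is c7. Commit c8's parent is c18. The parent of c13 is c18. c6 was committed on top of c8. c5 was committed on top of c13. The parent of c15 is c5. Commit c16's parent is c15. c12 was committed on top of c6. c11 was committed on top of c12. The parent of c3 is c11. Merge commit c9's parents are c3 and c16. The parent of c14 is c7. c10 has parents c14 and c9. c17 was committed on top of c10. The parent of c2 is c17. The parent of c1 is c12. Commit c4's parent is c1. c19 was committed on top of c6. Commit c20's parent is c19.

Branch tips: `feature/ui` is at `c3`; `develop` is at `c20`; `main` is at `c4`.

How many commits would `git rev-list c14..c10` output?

12

Reachable from c10: {c10, c11, c12, c13, c14, c15, c16, c18, c3, c5, c6, c7, c8, c9}.
Reachable from c14: {c14, c7}.
In c10's history but not c14's: {c10, c11, c12, c13, c15, c16, c18, c3, c5, c6, c8, c9} — 12 commits.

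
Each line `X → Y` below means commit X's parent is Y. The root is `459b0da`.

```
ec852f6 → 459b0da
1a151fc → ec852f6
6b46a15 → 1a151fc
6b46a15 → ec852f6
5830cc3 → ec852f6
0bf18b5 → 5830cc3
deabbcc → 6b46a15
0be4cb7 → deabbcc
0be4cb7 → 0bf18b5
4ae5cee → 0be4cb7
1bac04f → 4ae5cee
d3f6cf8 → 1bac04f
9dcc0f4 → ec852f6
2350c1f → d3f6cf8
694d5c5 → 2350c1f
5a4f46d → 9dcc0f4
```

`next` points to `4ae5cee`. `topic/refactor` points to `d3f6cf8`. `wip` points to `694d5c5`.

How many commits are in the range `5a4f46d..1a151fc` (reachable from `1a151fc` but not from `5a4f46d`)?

1

Reachable from 1a151fc: {1a151fc, 459b0da, ec852f6}.
Reachable from 5a4f46d: {459b0da, 5a4f46d, 9dcc0f4, ec852f6}.
In 1a151fc's history but not 5a4f46d's: {1a151fc} — 1 commit.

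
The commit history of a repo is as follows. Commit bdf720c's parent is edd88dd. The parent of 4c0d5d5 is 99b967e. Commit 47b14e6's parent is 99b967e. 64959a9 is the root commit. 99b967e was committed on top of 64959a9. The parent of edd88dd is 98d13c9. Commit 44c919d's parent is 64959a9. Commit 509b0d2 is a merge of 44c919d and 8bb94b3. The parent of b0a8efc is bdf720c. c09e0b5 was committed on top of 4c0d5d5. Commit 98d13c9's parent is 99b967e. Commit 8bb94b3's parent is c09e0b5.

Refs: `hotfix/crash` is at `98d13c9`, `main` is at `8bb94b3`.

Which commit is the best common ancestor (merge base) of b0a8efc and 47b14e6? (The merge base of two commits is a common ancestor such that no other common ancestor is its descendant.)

Ancestors of b0a8efc: {64959a9, 98d13c9, 99b967e, b0a8efc, bdf720c, edd88dd}.
Ancestors of 47b14e6: {47b14e6, 64959a9, 99b967e}.
Common ancestors: {64959a9, 99b967e}.
Among these, 99b967e is not an ancestor of any other common ancestor — it is the merge base.

99b967e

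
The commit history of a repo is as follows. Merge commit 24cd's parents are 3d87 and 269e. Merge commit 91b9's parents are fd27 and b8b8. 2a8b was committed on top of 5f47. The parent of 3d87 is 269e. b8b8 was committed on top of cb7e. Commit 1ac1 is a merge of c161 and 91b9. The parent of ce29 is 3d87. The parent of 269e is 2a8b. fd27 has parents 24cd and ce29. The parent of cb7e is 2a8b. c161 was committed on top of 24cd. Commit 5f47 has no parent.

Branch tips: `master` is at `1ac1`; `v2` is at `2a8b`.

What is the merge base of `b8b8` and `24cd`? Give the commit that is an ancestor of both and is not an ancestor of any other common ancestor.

2a8b

Ancestors of b8b8: {2a8b, 5f47, b8b8, cb7e}.
Ancestors of 24cd: {24cd, 269e, 2a8b, 3d87, 5f47}.
Common ancestors: {2a8b, 5f47}.
Among these, 2a8b is not an ancestor of any other common ancestor — it is the merge base.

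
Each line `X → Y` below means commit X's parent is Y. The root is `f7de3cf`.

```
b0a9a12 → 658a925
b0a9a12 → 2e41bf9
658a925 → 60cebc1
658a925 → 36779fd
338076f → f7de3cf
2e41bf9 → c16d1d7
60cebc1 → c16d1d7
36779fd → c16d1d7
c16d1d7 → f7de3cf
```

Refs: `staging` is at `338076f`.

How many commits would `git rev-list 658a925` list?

5

Walking parent pointers from 658a925: reachable set = {36779fd, 60cebc1, 658a925, c16d1d7, f7de3cf}.
That is 5 commits.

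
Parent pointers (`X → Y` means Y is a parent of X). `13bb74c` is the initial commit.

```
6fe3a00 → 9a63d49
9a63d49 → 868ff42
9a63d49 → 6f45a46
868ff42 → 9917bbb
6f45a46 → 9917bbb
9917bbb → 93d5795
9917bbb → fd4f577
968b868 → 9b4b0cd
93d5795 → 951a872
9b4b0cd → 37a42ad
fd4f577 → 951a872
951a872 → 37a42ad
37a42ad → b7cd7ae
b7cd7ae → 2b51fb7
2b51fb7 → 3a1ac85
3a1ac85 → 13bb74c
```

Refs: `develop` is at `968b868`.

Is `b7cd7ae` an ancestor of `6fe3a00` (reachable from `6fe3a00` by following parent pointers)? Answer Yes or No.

Yes

Ancestors of 6fe3a00 (commits reachable by following parents): {13bb74c, 2b51fb7, 37a42ad, 3a1ac85, 6f45a46, 6fe3a00, 868ff42, 93d5795, 951a872, 9917bbb, 9a63d49, b7cd7ae, fd4f577}.
b7cd7ae is in that set, so it is an ancestor of 6fe3a00.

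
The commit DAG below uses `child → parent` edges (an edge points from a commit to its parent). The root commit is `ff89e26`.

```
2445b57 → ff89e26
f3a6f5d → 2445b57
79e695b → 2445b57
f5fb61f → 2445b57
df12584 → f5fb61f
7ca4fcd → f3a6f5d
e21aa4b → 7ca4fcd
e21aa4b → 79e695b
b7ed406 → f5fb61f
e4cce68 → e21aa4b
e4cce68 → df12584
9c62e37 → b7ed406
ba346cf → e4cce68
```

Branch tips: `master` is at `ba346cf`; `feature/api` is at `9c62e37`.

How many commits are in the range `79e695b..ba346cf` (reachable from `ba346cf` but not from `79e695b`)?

Reachable from ba346cf: {2445b57, 79e695b, 7ca4fcd, ba346cf, df12584, e21aa4b, e4cce68, f3a6f5d, f5fb61f, ff89e26}.
Reachable from 79e695b: {2445b57, 79e695b, ff89e26}.
In ba346cf's history but not 79e695b's: {7ca4fcd, ba346cf, df12584, e21aa4b, e4cce68, f3a6f5d, f5fb61f} — 7 commits.

7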